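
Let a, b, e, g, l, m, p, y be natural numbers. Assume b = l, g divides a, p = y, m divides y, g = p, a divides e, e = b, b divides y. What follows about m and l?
m divides l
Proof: g = p and g divides a, therefore p divides a. e = b and a divides e, thus a divides b. p divides a, so p divides b. p = y, so y divides b. b divides y, so y = b. Since b = l, y = l. m divides y, so m divides l.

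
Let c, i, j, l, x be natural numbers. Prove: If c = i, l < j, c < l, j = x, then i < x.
c = i and c < l, so i < l. j = x and l < j, hence l < x. Since i < l, i < x.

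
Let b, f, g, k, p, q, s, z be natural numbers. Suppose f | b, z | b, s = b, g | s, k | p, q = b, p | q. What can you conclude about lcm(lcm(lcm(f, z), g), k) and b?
lcm(lcm(lcm(f, z), g), k) | b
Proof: Since f | b and z | b, lcm(f, z) | b. From s = b and g | s, g | b. Since lcm(f, z) | b, lcm(lcm(f, z), g) | b. q = b and p | q, thus p | b. Since k | p, k | b. Since lcm(lcm(f, z), g) | b, lcm(lcm(lcm(f, z), g), k) | b.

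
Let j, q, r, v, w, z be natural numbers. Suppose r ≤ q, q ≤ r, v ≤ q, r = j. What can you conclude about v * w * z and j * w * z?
v * w * z ≤ j * w * z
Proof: q ≤ r and r ≤ q, thus q = r. Since r = j, q = j. Because v ≤ q, v ≤ j. By multiplying by a non-negative, v * w ≤ j * w. By multiplying by a non-negative, v * w * z ≤ j * w * z.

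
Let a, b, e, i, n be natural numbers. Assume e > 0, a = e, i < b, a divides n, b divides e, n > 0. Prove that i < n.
b divides e and e > 0, so b ≤ e. a = e and a divides n, hence e divides n. n > 0, so e ≤ n. b ≤ e, so b ≤ n. i < b, so i < n.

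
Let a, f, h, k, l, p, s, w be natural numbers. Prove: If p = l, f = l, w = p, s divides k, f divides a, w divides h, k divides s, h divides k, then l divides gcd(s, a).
From w = p and p = l, w = l. k divides s and s divides k, thus k = s. w divides h and h divides k, thus w divides k. k = s, so w divides s. w = l, so l divides s. f = l and f divides a, thus l divides a. Since l divides s, l divides gcd(s, a).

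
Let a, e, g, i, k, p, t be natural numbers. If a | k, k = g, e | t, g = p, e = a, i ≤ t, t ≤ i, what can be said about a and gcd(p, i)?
a | gcd(p, i)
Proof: Since k = g and g = p, k = p. Since a | k, a | p. t ≤ i and i ≤ t, therefore t = i. e = a and e | t, thus a | t. From t = i, a | i. Since a | p, a | gcd(p, i).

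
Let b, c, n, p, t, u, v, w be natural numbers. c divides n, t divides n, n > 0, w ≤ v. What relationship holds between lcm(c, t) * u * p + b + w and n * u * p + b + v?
lcm(c, t) * u * p + b + w ≤ n * u * p + b + v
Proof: c divides n and t divides n, thus lcm(c, t) divides n. Since n > 0, lcm(c, t) ≤ n. By multiplying by a non-negative, lcm(c, t) * u ≤ n * u. By multiplying by a non-negative, lcm(c, t) * u * p ≤ n * u * p. Then lcm(c, t) * u * p + b ≤ n * u * p + b. Since w ≤ v, lcm(c, t) * u * p + b + w ≤ n * u * p + b + v.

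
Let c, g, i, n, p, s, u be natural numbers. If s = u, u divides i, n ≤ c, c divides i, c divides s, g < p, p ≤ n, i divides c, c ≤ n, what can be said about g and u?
g < u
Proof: n ≤ c and c ≤ n, so n = c. Because s = u and c divides s, c divides u. From i divides c and c divides i, i = c. u divides i, so u divides c. Since c divides u, c = u. Since n = c, n = u. g < p and p ≤ n, hence g < n. Since n = u, g < u.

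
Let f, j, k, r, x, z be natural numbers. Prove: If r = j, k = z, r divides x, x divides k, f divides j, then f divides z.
r divides x and x divides k, hence r divides k. k = z, so r divides z. Since r = j, j divides z. Since f divides j, f divides z.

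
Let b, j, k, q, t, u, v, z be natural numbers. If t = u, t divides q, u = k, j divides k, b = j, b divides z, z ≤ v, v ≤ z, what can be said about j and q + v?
j divides q + v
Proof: Since t = u and u = k, t = k. Because t divides q, k divides q. j divides k, so j divides q. z ≤ v and v ≤ z, therefore z = v. b = j and b divides z, hence j divides z. Since z = v, j divides v. Since j divides q, j divides q + v.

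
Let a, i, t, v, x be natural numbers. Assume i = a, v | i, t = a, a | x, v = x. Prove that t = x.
v = x and v | i, hence x | i. i = a, so x | a. Since a | x, a = x. t = a, so t = x.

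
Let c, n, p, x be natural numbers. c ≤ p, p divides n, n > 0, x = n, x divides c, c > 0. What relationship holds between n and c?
n = c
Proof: From p divides n and n > 0, p ≤ n. c ≤ p, so c ≤ n. Since x divides c and c > 0, x ≤ c. Since x = n, n ≤ c. c ≤ n, so c = n. Then n = c.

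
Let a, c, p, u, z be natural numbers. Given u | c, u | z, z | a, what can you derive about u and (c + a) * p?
u | (c + a) * p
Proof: Since u | z and z | a, u | a. Because u | c, u | c + a. Then u | (c + a) * p.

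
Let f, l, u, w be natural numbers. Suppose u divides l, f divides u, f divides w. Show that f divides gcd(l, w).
f divides u and u divides l, thus f divides l. Since f divides w, f divides gcd(l, w).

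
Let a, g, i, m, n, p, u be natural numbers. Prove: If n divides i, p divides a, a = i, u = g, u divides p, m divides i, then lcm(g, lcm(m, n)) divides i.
From a = i and p divides a, p divides i. Since u divides p, u divides i. u = g, so g divides i. m divides i and n divides i, thus lcm(m, n) divides i. Since g divides i, lcm(g, lcm(m, n)) divides i.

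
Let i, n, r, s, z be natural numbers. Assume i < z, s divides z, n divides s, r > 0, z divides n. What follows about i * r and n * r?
i * r < n * r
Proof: Since n divides s and s divides z, n divides z. Since z divides n, z = n. Since i < z, i < n. From r > 0, by multiplying by a positive, i * r < n * r.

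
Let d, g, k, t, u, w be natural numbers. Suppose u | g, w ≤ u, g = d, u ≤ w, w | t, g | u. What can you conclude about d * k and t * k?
d * k | t * k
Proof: Because u | g and g | u, u = g. Since g = d, u = d. w ≤ u and u ≤ w, thus w = u. w | t, so u | t. u = d, so d | t. Then d * k | t * k.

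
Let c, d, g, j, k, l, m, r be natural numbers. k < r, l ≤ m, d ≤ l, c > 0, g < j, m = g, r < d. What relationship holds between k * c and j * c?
k * c < j * c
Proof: Since r < d and d ≤ l, r < l. m = g and l ≤ m, so l ≤ g. r < l, so r < g. Since k < r, k < g. g < j, so k < j. Using c > 0, by multiplying by a positive, k * c < j * c.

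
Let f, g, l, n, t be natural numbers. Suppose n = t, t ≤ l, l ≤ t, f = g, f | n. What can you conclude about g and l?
g | l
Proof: From t ≤ l and l ≤ t, t = l. Because n = t, n = l. From f = g and f | n, g | n. Since n = l, g | l.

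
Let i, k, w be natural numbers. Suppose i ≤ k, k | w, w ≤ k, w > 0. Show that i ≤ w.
Because k | w and w > 0, k ≤ w. Since w ≤ k, k = w. Since i ≤ k, i ≤ w.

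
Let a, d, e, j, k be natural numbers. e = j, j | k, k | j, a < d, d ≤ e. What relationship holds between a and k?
a < k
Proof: j | k and k | j, therefore j = k. From e = j, e = k. a < d and d ≤ e, thus a < e. Since e = k, a < k.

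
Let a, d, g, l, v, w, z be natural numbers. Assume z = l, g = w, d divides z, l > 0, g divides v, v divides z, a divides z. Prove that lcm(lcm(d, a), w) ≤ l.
d divides z and a divides z, therefore lcm(d, a) divides z. g divides v and v divides z, so g divides z. Since g = w, w divides z. From lcm(d, a) divides z, lcm(lcm(d, a), w) divides z. z = l, so lcm(lcm(d, a), w) divides l. Since l > 0, lcm(lcm(d, a), w) ≤ l.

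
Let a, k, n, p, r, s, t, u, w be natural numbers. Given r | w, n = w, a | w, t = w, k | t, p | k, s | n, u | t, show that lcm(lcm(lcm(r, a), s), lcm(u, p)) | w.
Because r | w and a | w, lcm(r, a) | w. Because n = w and s | n, s | w. From lcm(r, a) | w, lcm(lcm(r, a), s) | w. p | k and k | t, hence p | t. u | t, so lcm(u, p) | t. t = w, so lcm(u, p) | w. lcm(lcm(r, a), s) | w, so lcm(lcm(lcm(r, a), s), lcm(u, p)) | w.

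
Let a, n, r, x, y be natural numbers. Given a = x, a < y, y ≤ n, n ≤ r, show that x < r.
y ≤ n and n ≤ r, therefore y ≤ r. a < y, so a < r. a = x, so x < r.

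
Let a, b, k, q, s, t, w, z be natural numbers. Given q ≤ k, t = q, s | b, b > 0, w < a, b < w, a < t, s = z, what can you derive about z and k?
z < k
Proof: Because s | b and b > 0, s ≤ b. s = z, so z ≤ b. b < w and w < a, so b < a. Because z ≤ b, z < a. t = q and a < t, hence a < q. q ≤ k, so a < k. Since z < a, z < k.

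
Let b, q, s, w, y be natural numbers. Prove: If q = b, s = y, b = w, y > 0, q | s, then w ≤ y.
Because q = b and b = w, q = w. s = y and q | s, therefore q | y. Since y > 0, q ≤ y. q = w, so w ≤ y.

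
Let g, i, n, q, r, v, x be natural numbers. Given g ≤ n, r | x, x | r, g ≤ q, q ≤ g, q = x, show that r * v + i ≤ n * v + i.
g ≤ q and q ≤ g, thus g = q. q = x, so g = x. From x | r and r | x, x = r. Since g = x, g = r. g ≤ n, so r ≤ n. Then r * v ≤ n * v. Then r * v + i ≤ n * v + i.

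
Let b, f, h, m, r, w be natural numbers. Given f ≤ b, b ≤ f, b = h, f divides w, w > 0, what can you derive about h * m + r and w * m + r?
h * m + r ≤ w * m + r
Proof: Because f ≤ b and b ≤ f, f = b. Because b = h, f = h. Since f divides w and w > 0, f ≤ w. Since f = h, h ≤ w. By multiplying by a non-negative, h * m ≤ w * m. Then h * m + r ≤ w * m + r.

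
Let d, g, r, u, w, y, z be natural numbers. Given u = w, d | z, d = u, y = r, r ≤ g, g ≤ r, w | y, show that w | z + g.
d = u and d | z, so u | z. Since u = w, w | z. Because r ≤ g and g ≤ r, r = g. Because y = r, y = g. Since w | y, w | g. w | z, so w | z + g.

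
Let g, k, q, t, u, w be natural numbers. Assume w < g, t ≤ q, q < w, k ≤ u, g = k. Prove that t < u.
g = k and w < g, hence w < k. Since q < w, q < k. From k ≤ u, q < u. Since t ≤ q, t < u.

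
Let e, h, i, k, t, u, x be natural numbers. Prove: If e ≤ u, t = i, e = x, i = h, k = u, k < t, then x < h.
Because e = x and e ≤ u, x ≤ u. Because t = i and i = h, t = h. k < t, so k < h. k = u, so u < h. x ≤ u, so x < h.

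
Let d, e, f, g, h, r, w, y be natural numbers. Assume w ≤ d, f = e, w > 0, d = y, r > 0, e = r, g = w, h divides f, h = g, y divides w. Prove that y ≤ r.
From d = y and w ≤ d, w ≤ y. Since y divides w and w > 0, y ≤ w. w ≤ y, so w = y. Because h = g and g = w, h = w. Since f = e and h divides f, h divides e. Since e = r, h divides r. Since h = w, w divides r. r > 0, so w ≤ r. Since w = y, y ≤ r.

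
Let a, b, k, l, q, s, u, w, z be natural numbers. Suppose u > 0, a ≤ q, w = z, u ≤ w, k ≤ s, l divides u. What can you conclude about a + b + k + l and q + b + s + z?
a + b + k + l ≤ q + b + s + z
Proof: a ≤ q, therefore a + b ≤ q + b. Since k ≤ s, a + b + k ≤ q + b + s. From l divides u and u > 0, l ≤ u. Because u ≤ w, l ≤ w. Since w = z, l ≤ z. Since a + b + k ≤ q + b + s, a + b + k + l ≤ q + b + s + z.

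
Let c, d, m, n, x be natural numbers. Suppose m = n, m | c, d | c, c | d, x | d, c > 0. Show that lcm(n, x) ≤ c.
m = n and m | c, thus n | c. Since d | c and c | d, d = c. x | d, so x | c. Since n | c, lcm(n, x) | c. From c > 0, lcm(n, x) ≤ c.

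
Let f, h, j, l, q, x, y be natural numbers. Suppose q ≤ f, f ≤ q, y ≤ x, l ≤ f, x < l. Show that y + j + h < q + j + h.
f ≤ q and q ≤ f, therefore f = q. x < l and l ≤ f, hence x < f. y ≤ x, so y < f. Since f = q, y < q. Then y + j < q + j. Then y + j + h < q + j + h.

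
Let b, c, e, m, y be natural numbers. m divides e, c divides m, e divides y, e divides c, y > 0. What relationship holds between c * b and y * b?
c * b ≤ y * b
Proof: c divides m and m divides e, thus c divides e. Since e divides c, e = c. e divides y and y > 0, therefore e ≤ y. e = c, so c ≤ y. By multiplying by a non-negative, c * b ≤ y * b.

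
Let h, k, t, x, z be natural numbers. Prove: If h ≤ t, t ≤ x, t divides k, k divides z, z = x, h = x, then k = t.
h = x and h ≤ t, thus x ≤ t. Since t ≤ x, x = t. Since z = x, z = t. Since k divides z, k divides t. Since t divides k, k = t.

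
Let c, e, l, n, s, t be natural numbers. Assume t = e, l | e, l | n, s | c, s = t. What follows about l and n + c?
l | n + c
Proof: From s = t and t = e, s = e. Since s | c, e | c. From l | e, l | c. l | n, so l | n + c.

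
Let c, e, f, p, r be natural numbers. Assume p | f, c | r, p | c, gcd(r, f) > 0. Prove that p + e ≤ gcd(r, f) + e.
p | c and c | r, hence p | r. p | f, so p | gcd(r, f). From gcd(r, f) > 0, p ≤ gcd(r, f). Then p + e ≤ gcd(r, f) + e.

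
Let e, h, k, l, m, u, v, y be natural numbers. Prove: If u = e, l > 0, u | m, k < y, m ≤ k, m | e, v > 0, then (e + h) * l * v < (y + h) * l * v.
u = e and u | m, thus e | m. Since m | e, m = e. m ≤ k and k < y, thus m < y. m = e, so e < y. Then e + h < y + h. Since l > 0, (e + h) * l < (y + h) * l. Since v > 0, (e + h) * l * v < (y + h) * l * v.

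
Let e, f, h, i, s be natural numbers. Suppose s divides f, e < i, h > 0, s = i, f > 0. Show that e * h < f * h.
s divides f and f > 0, thus s ≤ f. Since s = i, i ≤ f. From e < i, e < f. Since h > 0, by multiplying by a positive, e * h < f * h.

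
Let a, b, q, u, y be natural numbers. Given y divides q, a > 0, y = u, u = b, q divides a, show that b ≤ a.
Since y divides q and q divides a, y divides a. Since y = u, u divides a. a > 0, so u ≤ a. u = b, so b ≤ a.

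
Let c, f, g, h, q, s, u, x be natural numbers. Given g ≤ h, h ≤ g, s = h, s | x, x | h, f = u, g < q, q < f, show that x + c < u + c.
Because g ≤ h and h ≤ g, g = h. From s = h and s | x, h | x. Since x | h, h = x. g = h, so g = x. g < q and q < f, thus g < f. f = u, so g < u. g = x, so x < u. Then x + c < u + c.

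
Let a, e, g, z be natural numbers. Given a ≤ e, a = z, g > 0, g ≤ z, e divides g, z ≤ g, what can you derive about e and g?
e = g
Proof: e divides g and g > 0, so e ≤ g. z ≤ g and g ≤ z, thus z = g. Since a = z, a = g. a ≤ e, so g ≤ e. Because e ≤ g, e = g.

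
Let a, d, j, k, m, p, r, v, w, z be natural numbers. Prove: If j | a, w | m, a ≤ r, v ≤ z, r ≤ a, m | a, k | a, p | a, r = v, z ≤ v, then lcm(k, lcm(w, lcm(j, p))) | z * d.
Since a ≤ r and r ≤ a, a = r. Since r = v, a = v. v ≤ z and z ≤ v, so v = z. Since a = v, a = z. From w | m and m | a, w | a. From j | a and p | a, lcm(j, p) | a. Since w | a, lcm(w, lcm(j, p)) | a. k | a, so lcm(k, lcm(w, lcm(j, p))) | a. Since a = z, lcm(k, lcm(w, lcm(j, p))) | z. Then lcm(k, lcm(w, lcm(j, p))) | z * d.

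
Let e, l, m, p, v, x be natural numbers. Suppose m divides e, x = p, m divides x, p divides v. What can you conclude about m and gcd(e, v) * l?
m divides gcd(e, v) * l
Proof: x = p and m divides x, so m divides p. p divides v, so m divides v. Since m divides e, m divides gcd(e, v). Then m divides gcd(e, v) * l.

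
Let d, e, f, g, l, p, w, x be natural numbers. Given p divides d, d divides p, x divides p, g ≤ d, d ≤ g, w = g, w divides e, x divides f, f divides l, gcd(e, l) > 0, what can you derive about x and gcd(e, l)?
x ≤ gcd(e, l)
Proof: Since p divides d and d divides p, p = d. x divides p, so x divides d. g ≤ d and d ≤ g, thus g = d. Since w = g and w divides e, g divides e. g = d, so d divides e. x divides d, so x divides e. x divides f and f divides l, thus x divides l. Because x divides e, x divides gcd(e, l). Since gcd(e, l) > 0, x ≤ gcd(e, l).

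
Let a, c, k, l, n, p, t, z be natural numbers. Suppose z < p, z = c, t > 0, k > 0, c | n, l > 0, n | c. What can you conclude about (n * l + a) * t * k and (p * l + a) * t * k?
(n * l + a) * t * k < (p * l + a) * t * k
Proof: From c | n and n | c, c = n. Since z = c, z = n. z < p, so n < p. Since l > 0, n * l < p * l. Then n * l + a < p * l + a. Since t > 0, (n * l + a) * t < (p * l + a) * t. k > 0, so (n * l + a) * t * k < (p * l + a) * t * k.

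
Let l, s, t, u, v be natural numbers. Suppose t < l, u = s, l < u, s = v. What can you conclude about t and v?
t < v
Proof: Because u = s and s = v, u = v. Since l < u, l < v. Since t < l, t < v.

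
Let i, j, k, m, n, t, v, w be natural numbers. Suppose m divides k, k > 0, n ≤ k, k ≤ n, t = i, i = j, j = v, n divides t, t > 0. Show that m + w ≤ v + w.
m divides k and k > 0, therefore m ≤ k. n ≤ k and k ≤ n, therefore n = k. t = i and i = j, hence t = j. Since j = v, t = v. n divides t and t > 0, so n ≤ t. t = v, so n ≤ v. n = k, so k ≤ v. m ≤ k, so m ≤ v. Then m + w ≤ v + w.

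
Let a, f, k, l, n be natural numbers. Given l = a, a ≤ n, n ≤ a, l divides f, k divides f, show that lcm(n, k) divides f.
From a ≤ n and n ≤ a, a = n. Since l = a, l = n. Since l divides f, n divides f. From k divides f, lcm(n, k) divides f.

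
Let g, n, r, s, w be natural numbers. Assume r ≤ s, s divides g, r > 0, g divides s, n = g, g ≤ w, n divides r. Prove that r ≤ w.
Because n divides r and r > 0, n ≤ r. n = g, so g ≤ r. s divides g and g divides s, therefore s = g. From r ≤ s, r ≤ g. g ≤ r, so g = r. g ≤ w, so r ≤ w.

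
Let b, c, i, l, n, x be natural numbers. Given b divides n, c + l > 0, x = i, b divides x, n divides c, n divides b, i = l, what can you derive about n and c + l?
n ≤ c + l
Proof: b divides n and n divides b, hence b = n. x = i and b divides x, thus b divides i. i = l, so b divides l. Since b = n, n divides l. n divides c, so n divides c + l. Since c + l > 0, n ≤ c + l.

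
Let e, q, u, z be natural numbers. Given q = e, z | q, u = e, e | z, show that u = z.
q = e and z | q, therefore z | e. Because e | z, e = z. Since u = e, u = z.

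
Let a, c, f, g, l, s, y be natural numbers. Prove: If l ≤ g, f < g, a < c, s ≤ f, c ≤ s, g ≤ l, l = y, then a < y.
g ≤ l and l ≤ g, therefore g = l. Since l = y, g = y. a < c and c ≤ s, hence a < s. s ≤ f and f < g, thus s < g. Since a < s, a < g. Since g = y, a < y.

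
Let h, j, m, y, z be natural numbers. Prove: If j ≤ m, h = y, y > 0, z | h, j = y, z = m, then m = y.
h = y and z | h, so z | y. Since z = m, m | y. Since y > 0, m ≤ y. Since j = y and j ≤ m, y ≤ m. Since m ≤ y, m = y.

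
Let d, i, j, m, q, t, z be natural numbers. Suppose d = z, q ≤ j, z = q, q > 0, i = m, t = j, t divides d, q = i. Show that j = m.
d = z and t divides d, hence t divides z. t = j, so j divides z. Since z = q, j divides q. Since q > 0, j ≤ q. q ≤ j, so j = q. Since q = i, j = i. Because i = m, j = m.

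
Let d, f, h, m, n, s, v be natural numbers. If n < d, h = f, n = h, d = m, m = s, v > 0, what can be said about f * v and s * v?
f * v < s * v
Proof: Because d = m and m = s, d = s. n = h and h = f, hence n = f. n < d, so f < d. d = s, so f < s. v > 0, so f * v < s * v.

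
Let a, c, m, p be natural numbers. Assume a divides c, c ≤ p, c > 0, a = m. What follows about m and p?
m ≤ p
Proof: Because a divides c and c > 0, a ≤ c. Because a = m, m ≤ c. Since c ≤ p, m ≤ p.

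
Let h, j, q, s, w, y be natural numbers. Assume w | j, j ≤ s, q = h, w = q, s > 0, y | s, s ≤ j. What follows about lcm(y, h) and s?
lcm(y, h) ≤ s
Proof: Because w = q and q = h, w = h. Since j ≤ s and s ≤ j, j = s. Since w | j, w | s. Since w = h, h | s. Since y | s, lcm(y, h) | s. s > 0, so lcm(y, h) ≤ s.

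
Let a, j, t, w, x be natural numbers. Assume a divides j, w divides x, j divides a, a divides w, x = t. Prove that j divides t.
a divides j and j divides a, so a = j. Because x = t and w divides x, w divides t. Since a divides w, a divides t. Since a = j, j divides t.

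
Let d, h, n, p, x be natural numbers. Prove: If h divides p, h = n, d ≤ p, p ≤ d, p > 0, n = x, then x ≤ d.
Since p ≤ d and d ≤ p, p = d. h = n and h divides p, thus n divides p. p > 0, so n ≤ p. n = x, so x ≤ p. p = d, so x ≤ d.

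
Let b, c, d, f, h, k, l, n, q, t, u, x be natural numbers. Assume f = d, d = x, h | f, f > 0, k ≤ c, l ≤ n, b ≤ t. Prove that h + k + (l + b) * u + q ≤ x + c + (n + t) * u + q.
f = d and d = x, therefore f = x. From h | f and f > 0, h ≤ f. Since f = x, h ≤ x. Because l ≤ n and b ≤ t, l + b ≤ n + t. Then (l + b) * u ≤ (n + t) * u. Since k ≤ c, k + (l + b) * u ≤ c + (n + t) * u. Then k + (l + b) * u + q ≤ c + (n + t) * u + q. h ≤ x, so h + k + (l + b) * u + q ≤ x + c + (n + t) * u + q.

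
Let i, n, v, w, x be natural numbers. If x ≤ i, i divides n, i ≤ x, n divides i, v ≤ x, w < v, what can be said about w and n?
w < n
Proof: x ≤ i and i ≤ x, thus x = i. Because i divides n and n divides i, i = n. Since x = i, x = n. w < v and v ≤ x, thus w < x. Since x = n, w < n.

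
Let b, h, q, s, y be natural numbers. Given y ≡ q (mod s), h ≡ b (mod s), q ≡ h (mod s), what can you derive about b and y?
b ≡ y (mod s)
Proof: From y ≡ q (mod s) and q ≡ h (mod s), y ≡ h (mod s). h ≡ b (mod s), so y ≡ b (mod s). Then b ≡ y (mod s).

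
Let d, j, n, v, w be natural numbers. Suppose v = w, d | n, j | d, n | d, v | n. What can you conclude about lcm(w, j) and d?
lcm(w, j) | d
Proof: n | d and d | n, thus n = d. v = w and v | n, so w | n. Because n = d, w | d. j | d, so lcm(w, j) | d.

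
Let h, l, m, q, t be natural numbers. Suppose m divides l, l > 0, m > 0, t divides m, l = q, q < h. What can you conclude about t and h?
t < h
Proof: From t divides m and m > 0, t ≤ m. Since m divides l and l > 0, m ≤ l. Since l = q, m ≤ q. Since t ≤ m, t ≤ q. q < h, so t < h.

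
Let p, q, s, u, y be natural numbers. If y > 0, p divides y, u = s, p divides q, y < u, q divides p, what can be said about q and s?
q < s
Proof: Since p divides q and q divides p, p = q. p divides y and y > 0, thus p ≤ y. y < u, so p < u. p = q, so q < u. u = s, so q < s.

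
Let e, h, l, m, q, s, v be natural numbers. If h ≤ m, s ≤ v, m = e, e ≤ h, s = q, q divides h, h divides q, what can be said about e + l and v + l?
e + l ≤ v + l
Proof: From m = e and h ≤ m, h ≤ e. e ≤ h, so h = e. Since q divides h and h divides q, q = h. Since s = q, s = h. Since s ≤ v, h ≤ v. Since h = e, e ≤ v. Then e + l ≤ v + l.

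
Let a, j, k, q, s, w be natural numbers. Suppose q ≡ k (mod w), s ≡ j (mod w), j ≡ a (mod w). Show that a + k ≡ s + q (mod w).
Since s ≡ j (mod w) and j ≡ a (mod w), s ≡ a (mod w). Using q ≡ k (mod w) and adding congruences, s + q ≡ a + k (mod w). Then a + k ≡ s + q (mod w).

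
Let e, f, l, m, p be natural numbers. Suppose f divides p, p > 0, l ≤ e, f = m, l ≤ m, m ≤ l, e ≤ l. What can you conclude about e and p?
e ≤ p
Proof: From m ≤ l and l ≤ m, m = l. Since l ≤ e and e ≤ l, l = e. m = l, so m = e. f = m and f divides p, thus m divides p. m = e, so e divides p. p > 0, so e ≤ p.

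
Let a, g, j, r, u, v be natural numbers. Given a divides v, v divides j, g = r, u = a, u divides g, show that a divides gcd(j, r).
a divides v and v divides j, therefore a divides j. u = a and u divides g, so a divides g. g = r, so a divides r. Because a divides j, a divides gcd(j, r).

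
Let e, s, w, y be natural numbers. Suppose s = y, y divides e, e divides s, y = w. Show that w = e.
s = y and e divides s, thus e divides y. Because y divides e, e = y. y = w, so e = w. Then w = e.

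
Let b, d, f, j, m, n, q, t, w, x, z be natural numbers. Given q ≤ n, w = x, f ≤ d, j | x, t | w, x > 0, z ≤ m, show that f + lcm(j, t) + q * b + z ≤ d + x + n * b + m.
From w = x and t | w, t | x. j | x, so lcm(j, t) | x. Since x > 0, lcm(j, t) ≤ x. f ≤ d, so f + lcm(j, t) ≤ d + x. Since q ≤ n, q * b ≤ n * b. Since z ≤ m, q * b + z ≤ n * b + m. f + lcm(j, t) ≤ d + x, so f + lcm(j, t) + q * b + z ≤ d + x + n * b + m.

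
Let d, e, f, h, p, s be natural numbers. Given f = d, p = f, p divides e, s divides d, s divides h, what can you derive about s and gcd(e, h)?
s divides gcd(e, h)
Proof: p = f and f = d, hence p = d. p divides e, so d divides e. Because s divides d, s divides e. Because s divides h, s divides gcd(e, h).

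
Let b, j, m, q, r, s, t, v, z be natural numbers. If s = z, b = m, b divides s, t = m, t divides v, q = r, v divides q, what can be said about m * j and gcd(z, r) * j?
m * j divides gcd(z, r) * j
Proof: b = m and b divides s, therefore m divides s. s = z, so m divides z. Because t = m and t divides v, m divides v. q = r and v divides q, therefore v divides r. m divides v, so m divides r. Because m divides z, m divides gcd(z, r). Then m * j divides gcd(z, r) * j.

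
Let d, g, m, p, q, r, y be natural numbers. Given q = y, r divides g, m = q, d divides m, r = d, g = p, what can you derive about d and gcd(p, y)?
d divides gcd(p, y)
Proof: Because g = p and r divides g, r divides p. Since r = d, d divides p. m = q and q = y, therefore m = y. d divides m, so d divides y. Since d divides p, d divides gcd(p, y).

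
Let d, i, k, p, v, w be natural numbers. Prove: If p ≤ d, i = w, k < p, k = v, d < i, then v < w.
p ≤ d and d < i, hence p < i. i = w, so p < w. k < p, so k < w. k = v, so v < w.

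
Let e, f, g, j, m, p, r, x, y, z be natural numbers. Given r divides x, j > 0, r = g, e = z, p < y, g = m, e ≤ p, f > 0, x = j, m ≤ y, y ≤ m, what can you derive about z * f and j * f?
z * f < j * f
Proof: y ≤ m and m ≤ y, so y = m. Since e ≤ p and p < y, e < y. e = z, so z < y. Since y = m, z < m. x = j and r divides x, thus r divides j. r = g, so g divides j. Since g = m, m divides j. Since j > 0, m ≤ j. z < m, so z < j. Combining with f > 0, by multiplying by a positive, z * f < j * f.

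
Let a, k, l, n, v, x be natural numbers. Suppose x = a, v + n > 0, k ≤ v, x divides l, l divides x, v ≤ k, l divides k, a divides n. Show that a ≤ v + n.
l divides x and x divides l, therefore l = x. Since x = a, l = a. k ≤ v and v ≤ k, therefore k = v. l divides k, so l divides v. Since l = a, a divides v. Since a divides n, a divides v + n. Because v + n > 0, a ≤ v + n.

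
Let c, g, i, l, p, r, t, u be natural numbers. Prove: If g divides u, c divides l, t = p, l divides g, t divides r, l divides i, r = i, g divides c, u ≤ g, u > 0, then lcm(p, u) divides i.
r = i and t divides r, so t divides i. t = p, so p divides i. Because g divides c and c divides l, g divides l. From l divides g, l = g. g divides u and u > 0, thus g ≤ u. u ≤ g, so g = u. Since l = g, l = u. Since l divides i, u divides i. Since p divides i, lcm(p, u) divides i.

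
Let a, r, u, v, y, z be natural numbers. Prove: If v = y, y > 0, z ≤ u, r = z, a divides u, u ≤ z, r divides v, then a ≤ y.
Since z ≤ u and u ≤ z, z = u. r = z, so r = u. v = y and r divides v, hence r divides y. r = u, so u divides y. Since a divides u, a divides y. Since y > 0, a ≤ y.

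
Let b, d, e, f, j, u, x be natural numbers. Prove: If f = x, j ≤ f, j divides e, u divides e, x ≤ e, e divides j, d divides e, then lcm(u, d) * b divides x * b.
j divides e and e divides j, so j = e. f = x and j ≤ f, so j ≤ x. Since j = e, e ≤ x. x ≤ e, so e = x. Since u divides e and d divides e, lcm(u, d) divides e. From e = x, lcm(u, d) divides x. Then lcm(u, d) * b divides x * b.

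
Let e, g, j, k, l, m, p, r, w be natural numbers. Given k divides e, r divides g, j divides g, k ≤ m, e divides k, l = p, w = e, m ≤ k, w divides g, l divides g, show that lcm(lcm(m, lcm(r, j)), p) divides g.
e divides k and k divides e, thus e = k. From w = e, w = k. k ≤ m and m ≤ k, so k = m. Since w = k, w = m. w divides g, so m divides g. Since r divides g and j divides g, lcm(r, j) divides g. Since m divides g, lcm(m, lcm(r, j)) divides g. Because l = p and l divides g, p divides g. Since lcm(m, lcm(r, j)) divides g, lcm(lcm(m, lcm(r, j)), p) divides g.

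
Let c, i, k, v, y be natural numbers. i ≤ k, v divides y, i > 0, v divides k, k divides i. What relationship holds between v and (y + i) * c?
v divides (y + i) * c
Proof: Because k divides i and i > 0, k ≤ i. i ≤ k, so k = i. v divides k, so v divides i. Since v divides y, v divides y + i. Then v divides (y + i) * c.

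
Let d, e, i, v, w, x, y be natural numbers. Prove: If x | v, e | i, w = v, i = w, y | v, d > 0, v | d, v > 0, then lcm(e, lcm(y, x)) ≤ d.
i = w and w = v, so i = v. e | i, so e | v. From y | v and x | v, lcm(y, x) | v. Since e | v, lcm(e, lcm(y, x)) | v. v > 0, so lcm(e, lcm(y, x)) ≤ v. From v | d and d > 0, v ≤ d. Since lcm(e, lcm(y, x)) ≤ v, lcm(e, lcm(y, x)) ≤ d.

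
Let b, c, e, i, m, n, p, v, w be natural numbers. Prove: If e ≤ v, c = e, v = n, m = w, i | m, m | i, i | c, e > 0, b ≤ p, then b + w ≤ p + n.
Because i | m and m | i, i = m. From m = w, i = w. c = e and i | c, hence i | e. Because e > 0, i ≤ e. Because i = w, w ≤ e. Because v = n and e ≤ v, e ≤ n. w ≤ e, so w ≤ n. b ≤ p, so b + w ≤ p + n.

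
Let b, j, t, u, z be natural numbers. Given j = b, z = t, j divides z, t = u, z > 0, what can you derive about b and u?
b ≤ u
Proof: z = t and t = u, therefore z = u. Since j = b and j divides z, b divides z. z > 0, so b ≤ z. Since z = u, b ≤ u.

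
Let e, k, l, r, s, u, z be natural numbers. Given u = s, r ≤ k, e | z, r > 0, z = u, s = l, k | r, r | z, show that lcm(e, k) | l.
Because z = u and u = s, z = s. Since s = l, z = l. k | r and r > 0, therefore k ≤ r. r ≤ k, so r = k. Since r | z, k | z. e | z, so lcm(e, k) | z. Since z = l, lcm(e, k) | l.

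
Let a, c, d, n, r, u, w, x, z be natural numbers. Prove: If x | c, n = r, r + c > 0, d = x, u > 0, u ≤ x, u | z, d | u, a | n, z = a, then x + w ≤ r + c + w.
Because d = x and d | u, x | u. u > 0, so x ≤ u. Since u ≤ x, u = x. Since z = a and u | z, u | a. Since a | n, u | n. Because u = x, x | n. Since n = r, x | r. Since x | c, x | r + c. r + c > 0, so x ≤ r + c. Then x + w ≤ r + c + w.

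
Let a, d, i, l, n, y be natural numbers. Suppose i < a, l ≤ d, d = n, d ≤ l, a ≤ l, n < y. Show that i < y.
l ≤ d and d ≤ l, thus l = d. Since d = n, l = n. i < a and a ≤ l, therefore i < l. l = n, so i < n. Because n < y, i < y.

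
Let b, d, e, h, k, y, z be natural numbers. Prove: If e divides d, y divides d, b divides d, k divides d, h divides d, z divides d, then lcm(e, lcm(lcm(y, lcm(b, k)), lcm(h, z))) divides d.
Because b divides d and k divides d, lcm(b, k) divides d. Since y divides d, lcm(y, lcm(b, k)) divides d. h divides d and z divides d, so lcm(h, z) divides d. lcm(y, lcm(b, k)) divides d, so lcm(lcm(y, lcm(b, k)), lcm(h, z)) divides d. Since e divides d, lcm(e, lcm(lcm(y, lcm(b, k)), lcm(h, z))) divides d.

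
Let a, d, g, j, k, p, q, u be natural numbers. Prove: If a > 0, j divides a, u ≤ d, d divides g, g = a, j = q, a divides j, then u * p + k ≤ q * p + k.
a divides j and j divides a, hence a = j. Since j = q, a = q. g = a and d divides g, so d divides a. a > 0, so d ≤ a. Since u ≤ d, u ≤ a. a = q, so u ≤ q. By multiplying by a non-negative, u * p ≤ q * p. Then u * p + k ≤ q * p + k.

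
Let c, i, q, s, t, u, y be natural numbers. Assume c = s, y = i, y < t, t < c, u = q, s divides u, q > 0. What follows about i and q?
i < q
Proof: Because y < t and t < c, y < c. y = i, so i < c. Since c = s, i < s. From u = q and s divides u, s divides q. q > 0, so s ≤ q. i < s, so i < q.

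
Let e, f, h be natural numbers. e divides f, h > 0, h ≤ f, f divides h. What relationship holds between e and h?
e divides h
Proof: Because f divides h and h > 0, f ≤ h. h ≤ f, so f = h. Since e divides f, e divides h.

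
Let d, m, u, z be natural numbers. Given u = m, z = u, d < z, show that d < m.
z = u and u = m, hence z = m. d < z, so d < m.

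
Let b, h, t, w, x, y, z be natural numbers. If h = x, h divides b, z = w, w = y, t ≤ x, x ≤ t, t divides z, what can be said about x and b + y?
x divides b + y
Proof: h = x and h divides b, so x divides b. z = w and w = y, thus z = y. t ≤ x and x ≤ t, hence t = x. Since t divides z, x divides z. z = y, so x divides y. x divides b, so x divides b + y.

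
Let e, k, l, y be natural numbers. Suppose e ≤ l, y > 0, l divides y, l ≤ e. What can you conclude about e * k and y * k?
e * k ≤ y * k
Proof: Because l ≤ e and e ≤ l, l = e. l divides y and y > 0, so l ≤ y. Since l = e, e ≤ y. By multiplying by a non-negative, e * k ≤ y * k.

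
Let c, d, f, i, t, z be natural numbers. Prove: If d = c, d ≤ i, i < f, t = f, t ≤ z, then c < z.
d ≤ i and i < f, so d < f. d = c, so c < f. t = f and t ≤ z, hence f ≤ z. From c < f, c < z.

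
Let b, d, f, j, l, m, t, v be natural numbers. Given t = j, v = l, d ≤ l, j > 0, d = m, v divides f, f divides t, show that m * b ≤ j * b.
From v = l and v divides f, l divides f. f divides t, so l divides t. t = j, so l divides j. j > 0, so l ≤ j. From d ≤ l, d ≤ j. Since d = m, m ≤ j. By multiplying by a non-negative, m * b ≤ j * b.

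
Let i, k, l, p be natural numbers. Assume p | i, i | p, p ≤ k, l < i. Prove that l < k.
p | i and i | p, hence p = i. Since p ≤ k, i ≤ k. Since l < i, l < k.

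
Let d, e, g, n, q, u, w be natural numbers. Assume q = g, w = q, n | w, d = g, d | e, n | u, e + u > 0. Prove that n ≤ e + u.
Because w = q and n | w, n | q. Since q = g, n | g. Because d = g and d | e, g | e. Since n | g, n | e. Since n | u, n | e + u. Because e + u > 0, n ≤ e + u.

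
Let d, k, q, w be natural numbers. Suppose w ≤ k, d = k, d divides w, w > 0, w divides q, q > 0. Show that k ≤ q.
d = k and d divides w, so k divides w. w > 0, so k ≤ w. w ≤ k, so w = k. w divides q and q > 0, therefore w ≤ q. w = k, so k ≤ q.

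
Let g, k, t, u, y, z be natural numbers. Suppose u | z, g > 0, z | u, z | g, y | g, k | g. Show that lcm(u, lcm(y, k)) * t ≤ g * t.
z | u and u | z, hence z = u. Since z | g, u | g. y | g and k | g, so lcm(y, k) | g. u | g, so lcm(u, lcm(y, k)) | g. g > 0, so lcm(u, lcm(y, k)) ≤ g. Then lcm(u, lcm(y, k)) * t ≤ g * t.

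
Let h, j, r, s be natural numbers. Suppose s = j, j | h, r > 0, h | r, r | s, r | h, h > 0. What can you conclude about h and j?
h = j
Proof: Since r | h and h > 0, r ≤ h. Since h | r and r > 0, h ≤ r. Since r ≤ h, r = h. Since s = j and r | s, r | j. r = h, so h | j. j | h, so j = h. Then h = j.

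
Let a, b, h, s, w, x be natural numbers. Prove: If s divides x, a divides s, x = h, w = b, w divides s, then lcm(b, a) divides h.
From w = b and w divides s, b divides s. Since a divides s, lcm(b, a) divides s. x = h and s divides x, hence s divides h. Since lcm(b, a) divides s, lcm(b, a) divides h.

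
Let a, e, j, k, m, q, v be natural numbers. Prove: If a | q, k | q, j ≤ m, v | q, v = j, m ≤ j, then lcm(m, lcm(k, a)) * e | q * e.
Since j ≤ m and m ≤ j, j = m. Since v = j, v = m. Since v | q, m | q. Since k | q and a | q, lcm(k, a) | q. Because m | q, lcm(m, lcm(k, a)) | q. Then lcm(m, lcm(k, a)) * e | q * e.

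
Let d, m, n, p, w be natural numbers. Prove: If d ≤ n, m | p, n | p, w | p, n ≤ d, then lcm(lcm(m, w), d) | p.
m | p and w | p, thus lcm(m, w) | p. From n ≤ d and d ≤ n, n = d. n | p, so d | p. lcm(m, w) | p, so lcm(lcm(m, w), d) | p.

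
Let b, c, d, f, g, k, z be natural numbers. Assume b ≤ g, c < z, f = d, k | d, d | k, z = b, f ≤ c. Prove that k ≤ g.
d | k and k | d, therefore d = k. Since f = d, f = k. z = b and c < z, hence c < b. b ≤ g, so c < g. From f ≤ c, f < g. f = k, so k < g. Then k ≤ g.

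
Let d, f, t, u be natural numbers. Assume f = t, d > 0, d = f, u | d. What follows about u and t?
u ≤ t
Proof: From d = f and f = t, d = t. Since u | d and d > 0, u ≤ d. d = t, so u ≤ t.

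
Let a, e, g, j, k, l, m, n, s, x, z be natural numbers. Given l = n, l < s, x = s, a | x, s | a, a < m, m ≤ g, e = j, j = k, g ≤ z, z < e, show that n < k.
Because x = s and a | x, a | s. Since s | a, a = s. Since a < m and m ≤ g, a < g. e = j and j = k, hence e = k. g ≤ z and z < e, so g < e. e = k, so g < k. a < g, so a < k. From a = s, s < k. From l < s, l < k. Since l = n, n < k.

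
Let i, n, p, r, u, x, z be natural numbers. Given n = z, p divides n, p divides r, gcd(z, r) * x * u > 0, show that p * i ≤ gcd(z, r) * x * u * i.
n = z and p divides n, therefore p divides z. p divides r, so p divides gcd(z, r). Then p divides gcd(z, r) * x. Then p divides gcd(z, r) * x * u. Since gcd(z, r) * x * u > 0, p ≤ gcd(z, r) * x * u. By multiplying by a non-negative, p * i ≤ gcd(z, r) * x * u * i.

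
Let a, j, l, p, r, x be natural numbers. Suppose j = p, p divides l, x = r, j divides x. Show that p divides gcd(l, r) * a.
Since j = p and j divides x, p divides x. Because x = r, p divides r. Since p divides l, p divides gcd(l, r). Then p divides gcd(l, r) * a.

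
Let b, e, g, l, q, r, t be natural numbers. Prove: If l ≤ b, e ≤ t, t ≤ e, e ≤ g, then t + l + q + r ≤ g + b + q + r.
e ≤ t and t ≤ e, hence e = t. Since e ≤ g, t ≤ g. Since l ≤ b, t + l ≤ g + b. Then t + l + q ≤ g + b + q. Then t + l + q + r ≤ g + b + q + r.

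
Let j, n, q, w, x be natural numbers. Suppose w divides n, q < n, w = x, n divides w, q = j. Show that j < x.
n divides w and w divides n, therefore n = w. Since w = x, n = x. q < n, so q < x. Since q = j, j < x.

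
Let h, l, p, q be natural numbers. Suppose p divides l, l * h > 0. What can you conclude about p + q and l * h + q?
p + q ≤ l * h + q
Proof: From p divides l, p divides l * h. l * h > 0, so p ≤ l * h. Then p + q ≤ l * h + q.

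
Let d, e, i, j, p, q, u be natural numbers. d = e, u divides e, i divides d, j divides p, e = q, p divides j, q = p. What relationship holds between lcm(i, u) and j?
lcm(i, u) divides j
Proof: e = q and q = p, hence e = p. p divides j and j divides p, thus p = j. Since e = p, e = j. Because d = e and i divides d, i divides e. u divides e, so lcm(i, u) divides e. Since e = j, lcm(i, u) divides j.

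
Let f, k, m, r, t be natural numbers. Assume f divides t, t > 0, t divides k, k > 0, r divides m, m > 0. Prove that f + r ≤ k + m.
Since f divides t and t > 0, f ≤ t. Since t divides k and k > 0, t ≤ k. Since f ≤ t, f ≤ k. Because r divides m and m > 0, r ≤ m. f ≤ k, so f + r ≤ k + m.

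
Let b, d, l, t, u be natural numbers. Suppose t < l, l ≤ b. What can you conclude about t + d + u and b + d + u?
t + d + u < b + d + u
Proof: t < l and l ≤ b, hence t < b. Then t + d < b + d. Then t + d + u < b + d + u.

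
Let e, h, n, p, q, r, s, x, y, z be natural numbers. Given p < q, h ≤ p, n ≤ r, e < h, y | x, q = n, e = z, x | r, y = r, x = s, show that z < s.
Because y = r and y | x, r | x. Since x | r, r = x. Since x = s, r = s. Since h ≤ p and p < q, h < q. Since q = n, h < n. Since e < h, e < n. e = z, so z < n. Because n ≤ r, z < r. Because r = s, z < s.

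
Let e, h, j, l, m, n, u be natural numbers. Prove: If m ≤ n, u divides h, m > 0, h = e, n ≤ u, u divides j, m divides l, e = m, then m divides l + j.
From h = e and e = m, h = m. u divides h, so u divides m. m > 0, so u ≤ m. m ≤ n and n ≤ u, so m ≤ u. u ≤ m, so u = m. u divides j, so m divides j. Since m divides l, m divides l + j.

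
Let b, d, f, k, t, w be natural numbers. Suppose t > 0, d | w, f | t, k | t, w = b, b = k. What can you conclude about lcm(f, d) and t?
lcm(f, d) ≤ t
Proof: Because w = b and b = k, w = k. d | w, so d | k. k | t, so d | t. f | t, so lcm(f, d) | t. Since t > 0, lcm(f, d) ≤ t.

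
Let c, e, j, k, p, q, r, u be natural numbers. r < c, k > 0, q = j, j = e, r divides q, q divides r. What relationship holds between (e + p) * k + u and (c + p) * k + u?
(e + p) * k + u < (c + p) * k + u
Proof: r divides q and q divides r, so r = q. From q = j, r = j. j = e, so r = e. Since r < c, e < c. Then e + p < c + p. Using k > 0, by multiplying by a positive, (e + p) * k < (c + p) * k. Then (e + p) * k + u < (c + p) * k + u.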